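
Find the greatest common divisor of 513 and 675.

513 = 3^3 × 19
675 = 3^3 × 5^2
gcd(513, 675) = 3^3 = 27.

27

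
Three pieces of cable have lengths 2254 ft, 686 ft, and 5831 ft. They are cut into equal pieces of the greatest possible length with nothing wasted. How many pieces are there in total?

Piece length = gcd(2254, 686, 5831).
2254 = 2 × 7^2 × 23
686 = 2 × 7^3
5831 = 7^3 × 17
gcd(2254, 686, 5831) = 7^2 = 49.
Total pieces = 2254/49 + 686/49 + 5831/49 = 46 + 14 + 119 = 179.

179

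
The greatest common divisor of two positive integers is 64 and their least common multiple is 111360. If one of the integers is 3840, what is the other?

1856

For two integers, gcd × lcm = product, so the other is (64 × 111360) / 3840 = 7127040 / 3840 = 1856.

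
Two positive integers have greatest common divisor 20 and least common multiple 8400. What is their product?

For any two positive integers, gcd × lcm = product = 20 × 8400 = 168000.

168000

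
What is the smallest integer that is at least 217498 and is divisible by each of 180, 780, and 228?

The integer must be a common multiple of 180, 780, and 228, so a multiple of their LCM.
180 = 2^2 × 3^2 × 5
780 = 2^2 × 3 × 5 × 13
228 = 2^2 × 3 × 19
LCM(180, 780, 228) = 2^2 × 3^2 × 5 × 13 × 19 = 44460.
Smallest multiple of 44460 that is ≥ 217498: ⌈217498/44460⌉ × 44460 = 5 × 44460 = 222300.

222300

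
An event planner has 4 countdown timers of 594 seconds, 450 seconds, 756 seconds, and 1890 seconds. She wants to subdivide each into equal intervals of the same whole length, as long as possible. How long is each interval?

18 seconds

The interval must divide each timer length; the longest such is the gcd.
594 = 2 × 3^3 × 11
450 = 2 × 3^2 × 5^2
756 = 2^2 × 3^3 × 7
1890 = 2 × 3^3 × 5 × 7
gcd(594, 450, 756, 1890) = 2 × 3^2 = 18.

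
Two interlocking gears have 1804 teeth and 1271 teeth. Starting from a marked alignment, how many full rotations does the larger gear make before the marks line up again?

31 rotations

They are all back at their starting positions together after one LCM of the periods.
1804 = 2^2 × 11 × 41
1271 = 31 × 41
LCM(1804, 1271) = 2^2 × 11 × 31 × 41 = 55924.
Rotations for period 1804: 55924 / 1804 = 31.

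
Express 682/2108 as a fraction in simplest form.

682 = 2 × 11 × 31
2108 = 2^2 × 17 × 31
gcd(682, 2108) = 2 × 31 = 62.
Divide numerator and denominator by 62: 682/2108 = 11/34.

11/34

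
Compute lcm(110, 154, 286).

110 = 2 × 5 × 11
154 = 2 × 7 × 11
286 = 2 × 11 × 13
LCM(110, 154, 286) = 2 × 5 × 7 × 11 × 13 = 10010.

10010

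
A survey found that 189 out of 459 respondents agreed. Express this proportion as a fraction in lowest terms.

7/17

189 = 3^3 × 7
459 = 3^3 × 17
gcd(189, 459) = 3^3 = 27.
Divide numerator and denominator by 27: 189/459 = 7/17.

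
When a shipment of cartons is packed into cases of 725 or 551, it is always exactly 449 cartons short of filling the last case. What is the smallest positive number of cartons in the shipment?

Being 449 short of a full case of size k means N ≡ −449 (mod k), i.e. N + 449 is a multiple of each size.
725 = 5^2 × 29
551 = 19 × 29
LCM(725, 551) = 5^2 × 19 × 29 = 13775.
Smallest positive N is 13775 − 449 = 13326.

13326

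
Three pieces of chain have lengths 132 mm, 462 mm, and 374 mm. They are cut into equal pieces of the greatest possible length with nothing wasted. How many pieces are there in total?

Piece length = gcd(132, 462, 374).
132 = 2^2 × 3 × 11
462 = 2 × 3 × 7 × 11
374 = 2 × 11 × 17
gcd(132, 462, 374) = 2 × 11 = 22.
Total pieces = 132/22 + 462/22 + 374/22 = 6 + 21 + 17 = 44.

44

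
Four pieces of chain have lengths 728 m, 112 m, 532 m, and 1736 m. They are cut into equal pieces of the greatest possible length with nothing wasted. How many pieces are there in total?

Piece length = gcd(728, 112, 532, 1736).
728 = 2^3 × 7 × 13
112 = 2^4 × 7
532 = 2^2 × 7 × 19
1736 = 2^3 × 7 × 31
gcd(728, 112, 532, 1736) = 2^2 × 7 = 28.
Total pieces = 728/28 + 112/28 + 532/28 + 1736/28 = 26 + 4 + 19 + 62 = 111.

111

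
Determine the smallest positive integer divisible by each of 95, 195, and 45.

95 = 5 × 19
195 = 3 × 5 × 13
45 = 3^2 × 5
LCM(95, 195, 45) = 3^2 × 5 × 13 × 19 = 11115.

11115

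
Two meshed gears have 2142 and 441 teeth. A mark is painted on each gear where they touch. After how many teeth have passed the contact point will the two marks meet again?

14994 teeth

They coincide at every common multiple of the periods; the first is the LCM.
2142 = 2 × 3^2 × 7 × 17
441 = 3^2 × 7^2
LCM(2142, 441) = 2 × 3^2 × 7^2 × 17 = 14994.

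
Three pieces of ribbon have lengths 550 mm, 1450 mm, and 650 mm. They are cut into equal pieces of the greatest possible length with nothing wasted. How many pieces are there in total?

53

Piece length = gcd(550, 1450, 650).
550 = 2 × 5^2 × 11
1450 = 2 × 5^2 × 29
650 = 2 × 5^2 × 13
gcd(550, 1450, 650) = 2 × 5^2 = 50.
Total pieces = 550/50 + 1450/50 + 650/50 = 11 + 29 + 13 = 53.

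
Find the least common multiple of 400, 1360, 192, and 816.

81600

400 = 2^4 × 5^2
1360 = 2^4 × 5 × 17
192 = 2^6 × 3
816 = 2^4 × 3 × 17
LCM(400, 1360, 192, 816) = 2^6 × 3 × 5^2 × 17 = 81600.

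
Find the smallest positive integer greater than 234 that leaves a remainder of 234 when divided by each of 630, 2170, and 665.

371304

N − 234 must be a common multiple of 630, 2170, and 665.
630 = 2 × 3^2 × 5 × 7
2170 = 2 × 5 × 7 × 31
665 = 5 × 7 × 19
LCM(630, 2170, 665) = 2 × 3^2 × 5 × 7 × 19 × 31 = 371070.
Smallest N > 234 is LCM + 234 = 371070 + 234 = 371304.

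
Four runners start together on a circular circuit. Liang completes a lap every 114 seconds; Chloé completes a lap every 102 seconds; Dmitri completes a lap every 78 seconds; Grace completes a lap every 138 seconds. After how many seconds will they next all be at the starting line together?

They coincide at every common multiple of the periods; the first is the LCM.
114 = 2 × 3 × 19
102 = 2 × 3 × 17
78 = 2 × 3 × 13
138 = 2 × 3 × 23
LCM(114, 102, 78, 138) = 2 × 3 × 13 × 17 × 19 × 23 = 579462.

579462 seconds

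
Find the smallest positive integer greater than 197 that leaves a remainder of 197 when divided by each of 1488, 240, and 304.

N − 197 must be a common multiple of 1488, 240, and 304.
1488 = 2^4 × 3 × 31
240 = 2^4 × 3 × 5
304 = 2^4 × 19
LCM(1488, 240, 304) = 2^4 × 3 × 5 × 19 × 31 = 141360.
Smallest N > 197 is LCM + 197 = 141360 + 197 = 141557.

141557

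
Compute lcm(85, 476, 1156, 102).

121380

85 = 5 × 17
476 = 2^2 × 7 × 17
1156 = 2^2 × 17^2
102 = 2 × 3 × 17
LCM(85, 476, 1156, 102) = 2^2 × 3 × 5 × 7 × 17^2 = 121380.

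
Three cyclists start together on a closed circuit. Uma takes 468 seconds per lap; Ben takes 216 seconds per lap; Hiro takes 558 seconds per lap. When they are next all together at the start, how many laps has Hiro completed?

The first common completion time is the LCM of the periods.
468 = 2^2 × 3^2 × 13
216 = 2^3 × 3^3
558 = 2 × 3^2 × 31
LCM(468, 216, 558) = 2^3 × 3^3 × 13 × 31 = 87048.
Laps for period 558: 87048 / 558 = 156.

156 laps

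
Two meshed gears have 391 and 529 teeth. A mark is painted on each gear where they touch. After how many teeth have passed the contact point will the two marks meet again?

8993 teeth

We need the least common multiple of the intervals.
391 = 17 × 23
529 = 23^2
LCM(391, 529) = 17 × 23^2 = 8993.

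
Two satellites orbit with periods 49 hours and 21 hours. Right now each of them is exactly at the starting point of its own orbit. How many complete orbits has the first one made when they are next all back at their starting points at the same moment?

3 orbits

The first common completion time is the LCM of the periods.
49 = 7^2
21 = 3 × 7
LCM(49, 21) = 3 × 7^2 = 147.
Orbits for period 49: 147 / 49 = 3.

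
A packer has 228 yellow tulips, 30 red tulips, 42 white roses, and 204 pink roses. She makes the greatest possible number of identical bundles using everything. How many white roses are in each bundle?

7

Number of bundles = gcd(228, 30, 42, 204).
228 = 2^2 × 3 × 19
30 = 2 × 3 × 5
42 = 2 × 3 × 7
204 = 2^2 × 3 × 17
gcd(228, 30, 42, 204) = 2 × 3 = 6.
white roses per bundle = 42 / 6 = 7.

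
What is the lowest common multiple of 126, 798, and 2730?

155610

126 = 2 × 3^2 × 7
798 = 2 × 3 × 7 × 19
2730 = 2 × 3 × 5 × 7 × 13
LCM(126, 798, 2730) = 2 × 3^2 × 5 × 7 × 13 × 19 = 155610.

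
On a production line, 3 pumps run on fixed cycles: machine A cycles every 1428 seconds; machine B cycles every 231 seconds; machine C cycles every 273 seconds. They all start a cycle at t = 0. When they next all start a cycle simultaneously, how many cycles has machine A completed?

They are all back at their starting positions together after one LCM of the periods.
1428 = 2^2 × 3 × 7 × 17
231 = 3 × 7 × 11
273 = 3 × 7 × 13
LCM(1428, 231, 273) = 2^2 × 3 × 7 × 11 × 13 × 17 = 204204.
Cycles for period 1428: 204204 / 1428 = 143.

143 cycles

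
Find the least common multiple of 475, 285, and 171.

4275

475 = 5^2 × 19
285 = 3 × 5 × 19
171 = 3^2 × 19
LCM(475, 285, 171) = 3^2 × 5^2 × 19 = 4275.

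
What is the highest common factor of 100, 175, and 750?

100 = 2^2 × 5^2
175 = 5^2 × 7
750 = 2 × 3 × 5^3
gcd(100, 175, 750) = 5^2 = 25.

25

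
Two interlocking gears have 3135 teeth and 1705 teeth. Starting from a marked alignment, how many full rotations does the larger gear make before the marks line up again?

All finish a whole number of cycles simultaneously at t = LCM of the periods.
3135 = 3 × 5 × 11 × 19
1705 = 5 × 11 × 31
LCM(3135, 1705) = 3 × 5 × 11 × 19 × 31 = 97185.
Rotations for period 3135: 97185 / 3135 = 31.

31 rotations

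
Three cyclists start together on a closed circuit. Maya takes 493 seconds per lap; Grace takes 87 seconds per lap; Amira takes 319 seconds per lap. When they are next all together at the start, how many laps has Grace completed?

They are all back at their starting positions together after one LCM of the periods.
493 = 17 × 29
87 = 3 × 29
319 = 11 × 29
LCM(493, 87, 319) = 3 × 11 × 17 × 29 = 16269.
Laps for period 87: 16269 / 87 = 187.

187 laps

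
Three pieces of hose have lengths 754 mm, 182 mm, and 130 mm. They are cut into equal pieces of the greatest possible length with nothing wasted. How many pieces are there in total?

41

Piece length = gcd(754, 182, 130).
754 = 2 × 13 × 29
182 = 2 × 7 × 13
130 = 2 × 5 × 13
gcd(754, 182, 130) = 2 × 13 = 26.
Total pieces = 754/26 + 182/26 + 130/26 = 29 + 7 + 5 = 41.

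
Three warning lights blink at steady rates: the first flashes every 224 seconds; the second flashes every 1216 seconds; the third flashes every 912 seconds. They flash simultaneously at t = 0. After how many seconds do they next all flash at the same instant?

25536 seconds

They coincide at every common multiple of the periods; the first is the LCM.
224 = 2^5 × 7
1216 = 2^6 × 19
912 = 2^4 × 3 × 19
LCM(224, 1216, 912) = 2^6 × 3 × 7 × 19 = 25536.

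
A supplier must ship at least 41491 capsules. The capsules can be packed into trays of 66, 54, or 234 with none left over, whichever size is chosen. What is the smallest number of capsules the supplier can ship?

46332

The number of capsules must be a common multiple of 66, 54, and 234, so a multiple of their LCM.
66 = 2 × 3 × 11
54 = 2 × 3^3
234 = 2 × 3^2 × 13
LCM(66, 54, 234) = 2 × 3^3 × 11 × 13 = 7722.
Smallest multiple of 7722 that is ≥ 41491: ⌈41491/7722⌉ × 7722 = 6 × 7722 = 46332.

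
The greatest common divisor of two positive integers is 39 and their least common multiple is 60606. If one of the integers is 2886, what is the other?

For two integers, gcd × lcm = product, so the other is (39 × 60606) / 2886 = 2363634 / 2886 = 819.

819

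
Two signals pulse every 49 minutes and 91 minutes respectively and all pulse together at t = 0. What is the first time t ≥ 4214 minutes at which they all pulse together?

Joint pulses occur at multiples of LCM(49, 91).
49 = 7^2
91 = 7 × 13
LCM(49, 91) = 7^2 × 13 = 637.
Smallest multiple of 637 that is ≥ 4214: ⌈4214/637⌉ × 637 = 7 × 637 = 4459.

4459 minutes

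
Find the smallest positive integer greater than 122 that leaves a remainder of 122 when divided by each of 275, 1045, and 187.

N − 122 must be a common multiple of 275, 1045, and 187.
275 = 5^2 × 11
1045 = 5 × 11 × 19
187 = 11 × 17
LCM(275, 1045, 187) = 5^2 × 11 × 17 × 19 = 88825.
Smallest N > 122 is LCM + 122 = 88825 + 122 = 88947.

88947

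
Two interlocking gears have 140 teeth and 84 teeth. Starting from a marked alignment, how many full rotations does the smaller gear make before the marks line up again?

The first common completion time is the LCM of the periods.
140 = 2^2 × 5 × 7
84 = 2^2 × 3 × 7
LCM(140, 84) = 2^2 × 3 × 5 × 7 = 420.
Rotations for period 84: 420 / 84 = 5.

5 rotations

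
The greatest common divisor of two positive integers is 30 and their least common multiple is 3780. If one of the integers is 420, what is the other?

270

For two integers, gcd × lcm = product, so the other is (30 × 3780) / 420 = 113400 / 420 = 270.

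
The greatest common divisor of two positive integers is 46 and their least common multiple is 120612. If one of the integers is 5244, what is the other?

1058

For two integers, gcd × lcm = product, so the other is (46 × 120612) / 5244 = 5548152 / 5244 = 1058.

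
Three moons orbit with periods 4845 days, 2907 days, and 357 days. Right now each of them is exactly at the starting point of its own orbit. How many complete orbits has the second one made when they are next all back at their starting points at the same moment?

35 orbits

All finish a whole number of cycles simultaneously at t = LCM of the periods.
4845 = 3 × 5 × 17 × 19
2907 = 3^2 × 17 × 19
357 = 3 × 7 × 17
LCM(4845, 2907, 357) = 3^2 × 5 × 7 × 17 × 19 = 101745.
Orbits for period 2907: 101745 / 2907 = 35.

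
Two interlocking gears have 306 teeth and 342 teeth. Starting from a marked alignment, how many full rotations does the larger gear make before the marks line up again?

17 rotations

They are all back at their starting positions together after one LCM of the periods.
306 = 2 × 3^2 × 17
342 = 2 × 3^2 × 19
LCM(306, 342) = 2 × 3^2 × 17 × 19 = 5814.
Rotations for period 342: 5814 / 342 = 17.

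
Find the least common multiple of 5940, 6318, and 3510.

694980

5940 = 2^2 × 3^3 × 5 × 11
6318 = 2 × 3^5 × 13
3510 = 2 × 3^3 × 5 × 13
LCM(5940, 6318, 3510) = 2^2 × 3^5 × 5 × 11 × 13 = 694980.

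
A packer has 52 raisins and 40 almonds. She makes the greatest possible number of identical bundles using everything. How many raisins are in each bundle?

13

Number of bundles = gcd(52, 40).
52 = 2^2 × 13
40 = 2^3 × 5
gcd(52, 40) = 2^2 = 4.
raisins per bundle = 52 / 4 = 13.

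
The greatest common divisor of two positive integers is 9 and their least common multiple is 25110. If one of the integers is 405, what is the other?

558

For two integers, gcd × lcm = product, so the other is (9 × 25110) / 405 = 225990 / 405 = 558.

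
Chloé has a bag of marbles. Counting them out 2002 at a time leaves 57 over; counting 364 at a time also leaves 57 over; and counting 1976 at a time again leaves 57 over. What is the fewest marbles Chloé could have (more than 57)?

N − 57 must be a common multiple of 2002, 364, and 1976.
2002 = 2 × 7 × 11 × 13
364 = 2^2 × 7 × 13
1976 = 2^3 × 13 × 19
LCM(2002, 364, 1976) = 2^3 × 7 × 11 × 13 × 19 = 152152.
Smallest N > 57 is LCM + 57 = 152152 + 57 = 152209.

152209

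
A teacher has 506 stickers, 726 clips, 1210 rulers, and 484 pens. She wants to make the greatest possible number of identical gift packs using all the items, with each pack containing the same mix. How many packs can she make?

The pack count must divide each quantity, so the greatest is gcd(506, 726, 1210, 484).
506 = 2 × 11 × 23
726 = 2 × 3 × 11^2
1210 = 2 × 5 × 11^2
484 = 2^2 × 11^2
gcd(506, 726, 1210, 484) = 2 × 11 = 22.

22 packs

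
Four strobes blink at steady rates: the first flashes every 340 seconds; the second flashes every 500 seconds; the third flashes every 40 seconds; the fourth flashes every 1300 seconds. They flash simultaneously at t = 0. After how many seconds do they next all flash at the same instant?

The first simultaneous occurrence is after LCM of the individual periods.
340 = 2^2 × 5 × 17
500 = 2^2 × 5^3
40 = 2^3 × 5
1300 = 2^2 × 5^2 × 13
LCM(340, 500, 40, 1300) = 2^3 × 5^3 × 13 × 17 = 221000.

221000 seconds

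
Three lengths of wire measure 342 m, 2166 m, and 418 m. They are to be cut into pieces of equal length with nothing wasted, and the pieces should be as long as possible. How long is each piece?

The greatest length dividing all of 342, 2166, and 418 is their gcd.
342 = 2 × 3^2 × 19
2166 = 2 × 3 × 19^2
418 = 2 × 11 × 19
gcd(342, 2166, 418) = 2 × 19 = 38.

38 m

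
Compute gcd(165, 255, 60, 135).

165 = 3 × 5 × 11
255 = 3 × 5 × 17
60 = 2^2 × 3 × 5
135 = 3^3 × 5
gcd(165, 255, 60, 135) = 3 × 5 = 15.

15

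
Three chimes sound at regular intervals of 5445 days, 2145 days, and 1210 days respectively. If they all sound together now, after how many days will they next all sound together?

141570 days

The first simultaneous occurrence is after LCM of the individual periods.
5445 = 3^2 × 5 × 11^2
2145 = 3 × 5 × 11 × 13
1210 = 2 × 5 × 11^2
LCM(5445, 2145, 1210) = 2 × 3^2 × 5 × 11^2 × 13 = 141570.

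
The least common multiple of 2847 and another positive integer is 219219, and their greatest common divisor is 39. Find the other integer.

3003

gcd × lcm = product of the two integers, so the other integer is (39 × 219219) / 2847 = 3003.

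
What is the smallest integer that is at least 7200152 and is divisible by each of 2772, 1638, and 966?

7459452

The integer must be a common multiple of 2772, 1638, and 966, so a multiple of their LCM.
2772 = 2^2 × 3^2 × 7 × 11
1638 = 2 × 3^2 × 7 × 13
966 = 2 × 3 × 7 × 23
LCM(2772, 1638, 966) = 2^2 × 3^2 × 7 × 11 × 13 × 23 = 828828.
Smallest multiple of 828828 that is ≥ 7200152: ⌈7200152/828828⌉ × 828828 = 9 × 828828 = 7459452.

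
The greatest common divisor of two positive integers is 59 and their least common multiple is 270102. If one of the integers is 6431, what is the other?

2478

For two integers, gcd × lcm = product, so the other is (59 × 270102) / 6431 = 15936018 / 6431 = 2478.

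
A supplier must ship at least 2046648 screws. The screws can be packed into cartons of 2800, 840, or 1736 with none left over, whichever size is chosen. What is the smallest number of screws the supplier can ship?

The number of screws must be a common multiple of 2800, 840, and 1736, so a multiple of their LCM.
2800 = 2^4 × 5^2 × 7
840 = 2^3 × 3 × 5 × 7
1736 = 2^3 × 7 × 31
LCM(2800, 840, 1736) = 2^4 × 3 × 5^2 × 7 × 31 = 260400.
Smallest multiple of 260400 that is ≥ 2046648: ⌈2046648/260400⌉ × 260400 = 8 × 260400 = 2083200.

2083200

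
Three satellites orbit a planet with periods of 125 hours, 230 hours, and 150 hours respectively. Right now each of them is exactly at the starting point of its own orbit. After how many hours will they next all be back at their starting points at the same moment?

17250 hours

They coincide at every common multiple of the periods; the first is the LCM.
125 = 5^3
230 = 2 × 5 × 23
150 = 2 × 3 × 5^2
LCM(125, 230, 150) = 2 × 3 × 5^3 × 23 = 17250.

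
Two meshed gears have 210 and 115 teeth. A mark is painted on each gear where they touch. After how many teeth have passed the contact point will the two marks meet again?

4830 teeth

We need the least common multiple of the intervals.
210 = 2 × 3 × 5 × 7
115 = 5 × 23
LCM(210, 115) = 2 × 3 × 5 × 7 × 23 = 4830.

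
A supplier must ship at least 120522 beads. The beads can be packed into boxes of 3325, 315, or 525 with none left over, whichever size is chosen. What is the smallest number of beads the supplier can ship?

The number of beads must be a common multiple of 3325, 315, and 525, so a multiple of their LCM.
3325 = 5^2 × 7 × 19
315 = 3^2 × 5 × 7
525 = 3 × 5^2 × 7
LCM(3325, 315, 525) = 3^2 × 5^2 × 7 × 19 = 29925.
Smallest multiple of 29925 that is ≥ 120522: ⌈120522/29925⌉ × 29925 = 5 × 29925 = 149625.

149625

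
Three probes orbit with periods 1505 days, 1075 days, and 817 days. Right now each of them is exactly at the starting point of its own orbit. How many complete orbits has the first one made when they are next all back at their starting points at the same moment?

95 orbits

All finish a whole number of cycles simultaneously at t = LCM of the periods.
1505 = 5 × 7 × 43
1075 = 5^2 × 43
817 = 19 × 43
LCM(1505, 1075, 817) = 5^2 × 7 × 19 × 43 = 142975.
Orbits for period 1505: 142975 / 1505 = 95.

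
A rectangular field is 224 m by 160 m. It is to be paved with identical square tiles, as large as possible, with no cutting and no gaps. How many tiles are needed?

Tile side = gcd(224, 160).
224 = 2^5 × 7
160 = 2^5 × 5
gcd(224, 160) = 2^5 = 32.
Tiles: (224/32) × (160/32) = 7 × 5 = 35.

35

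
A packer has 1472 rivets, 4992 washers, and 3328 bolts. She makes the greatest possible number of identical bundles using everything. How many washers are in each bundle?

Number of bundles = gcd(1472, 4992, 3328).
1472 = 2^6 × 23
4992 = 2^7 × 3 × 13
3328 = 2^8 × 13
gcd(1472, 4992, 3328) = 2^6 = 64.
washers per bundle = 4992 / 64 = 78.

78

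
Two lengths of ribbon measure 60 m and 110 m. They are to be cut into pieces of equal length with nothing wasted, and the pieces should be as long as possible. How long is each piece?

Each piece length must divide every original length, so the longest possible is gcd(60, 110).
60 = 2^2 × 3 × 5
110 = 2 × 5 × 11
gcd(60, 110) = 2 × 5 = 10.

10 m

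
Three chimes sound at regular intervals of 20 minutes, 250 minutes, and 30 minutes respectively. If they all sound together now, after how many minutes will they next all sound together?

We need the least common multiple of the intervals.
20 = 2^2 × 5
250 = 2 × 5^3
30 = 2 × 3 × 5
LCM(20, 250, 30) = 2^2 × 3 × 5^3 = 1500.

1500 minutes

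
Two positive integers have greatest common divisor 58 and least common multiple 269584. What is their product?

15635872

For any two positive integers, gcd × lcm = product = 58 × 269584 = 15635872.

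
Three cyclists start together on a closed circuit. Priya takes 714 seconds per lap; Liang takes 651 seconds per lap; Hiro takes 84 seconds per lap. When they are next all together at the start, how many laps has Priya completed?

62 laps

They are all back at their starting positions together after one LCM of the periods.
714 = 2 × 3 × 7 × 17
651 = 3 × 7 × 31
84 = 2^2 × 3 × 7
LCM(714, 651, 84) = 2^2 × 3 × 7 × 17 × 31 = 44268.
Laps for period 714: 44268 / 714 = 62.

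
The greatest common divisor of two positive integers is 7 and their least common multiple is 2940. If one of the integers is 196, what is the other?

105

For two integers, gcd × lcm = product, so the other is (7 × 2940) / 196 = 20580 / 196 = 105.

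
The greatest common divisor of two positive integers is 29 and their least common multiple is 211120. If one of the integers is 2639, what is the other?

For two integers, gcd × lcm = product, so the other is (29 × 211120) / 2639 = 6122480 / 2639 = 2320.

2320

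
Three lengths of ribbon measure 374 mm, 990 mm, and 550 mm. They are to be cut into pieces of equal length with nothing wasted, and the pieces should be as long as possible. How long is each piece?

22 mm

The greatest length dividing all of 374, 990, and 550 is their gcd.
374 = 2 × 11 × 17
990 = 2 × 3^2 × 5 × 11
550 = 2 × 5^2 × 11
gcd(374, 990, 550) = 2 × 11 = 22.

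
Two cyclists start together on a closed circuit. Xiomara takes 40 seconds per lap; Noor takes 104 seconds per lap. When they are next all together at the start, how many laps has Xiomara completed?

13 laps

All finish a whole number of cycles simultaneously at t = LCM of the periods.
40 = 2^3 × 5
104 = 2^3 × 13
LCM(40, 104) = 2^3 × 5 × 13 = 520.
Laps for period 40: 520 / 40 = 13.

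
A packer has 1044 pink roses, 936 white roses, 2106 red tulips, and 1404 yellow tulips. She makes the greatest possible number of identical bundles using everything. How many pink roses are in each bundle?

Number of bundles = gcd(1044, 936, 2106, 1404).
1044 = 2^2 × 3^2 × 29
936 = 2^3 × 3^2 × 13
2106 = 2 × 3^4 × 13
1404 = 2^2 × 3^3 × 13
gcd(1044, 936, 2106, 1404) = 2 × 3^2 = 18.
pink roses per bundle = 1044 / 18 = 58.

58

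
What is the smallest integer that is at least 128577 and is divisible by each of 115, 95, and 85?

The integer must be a common multiple of 115, 95, and 85, so a multiple of their LCM.
115 = 5 × 23
95 = 5 × 19
85 = 5 × 17
LCM(115, 95, 85) = 5 × 17 × 19 × 23 = 37145.
Smallest multiple of 37145 that is ≥ 128577: ⌈128577/37145⌉ × 37145 = 4 × 37145 = 148580.

148580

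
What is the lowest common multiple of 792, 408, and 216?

792 = 2^3 × 3^2 × 11
408 = 2^3 × 3 × 17
216 = 2^3 × 3^3
LCM(792, 408, 216) = 2^3 × 3^3 × 11 × 17 = 40392.

40392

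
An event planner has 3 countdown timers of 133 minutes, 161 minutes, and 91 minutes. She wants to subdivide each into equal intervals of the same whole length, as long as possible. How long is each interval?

7 minutes

The interval must divide each timer length; the longest such is the gcd.
133 = 7 × 19
161 = 7 × 23
91 = 7 × 13
gcd(133, 161, 91) = 7.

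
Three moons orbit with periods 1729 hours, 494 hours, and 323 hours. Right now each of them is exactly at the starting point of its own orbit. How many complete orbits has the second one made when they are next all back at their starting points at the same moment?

They are all back at their starting positions together after one LCM of the periods.
1729 = 7 × 13 × 19
494 = 2 × 13 × 19
323 = 17 × 19
LCM(1729, 494, 323) = 2 × 7 × 13 × 17 × 19 = 58786.
Orbits for period 494: 58786 / 494 = 119.

119 orbits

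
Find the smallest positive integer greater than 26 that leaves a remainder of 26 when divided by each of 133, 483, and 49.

64265

N − 26 must be a common multiple of 133, 483, and 49.
133 = 7 × 19
483 = 3 × 7 × 23
49 = 7^2
LCM(133, 483, 49) = 3 × 7^2 × 19 × 23 = 64239.
Smallest N > 26 is LCM + 26 = 64239 + 26 = 64265.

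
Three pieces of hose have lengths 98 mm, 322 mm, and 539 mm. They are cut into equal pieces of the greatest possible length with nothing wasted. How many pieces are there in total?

137

Piece length = gcd(98, 322, 539).
98 = 2 × 7^2
322 = 2 × 7 × 23
539 = 7^2 × 11
gcd(98, 322, 539) = 7.
Total pieces = 98/7 + 322/7 + 539/7 = 14 + 46 + 77 = 137.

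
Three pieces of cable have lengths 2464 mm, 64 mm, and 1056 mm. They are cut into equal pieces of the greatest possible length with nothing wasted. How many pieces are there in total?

Piece length = gcd(2464, 64, 1056).
2464 = 2^5 × 7 × 11
64 = 2^6
1056 = 2^5 × 3 × 11
gcd(2464, 64, 1056) = 2^5 = 32.
Total pieces = 2464/32 + 64/32 + 1056/32 = 77 + 2 + 33 = 112.

112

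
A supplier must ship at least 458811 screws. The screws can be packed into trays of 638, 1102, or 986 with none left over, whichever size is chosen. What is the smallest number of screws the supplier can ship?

618222

The number of screws must be a common multiple of 638, 1102, and 986, so a multiple of their LCM.
638 = 2 × 11 × 29
1102 = 2 × 19 × 29
986 = 2 × 17 × 29
LCM(638, 1102, 986) = 2 × 11 × 17 × 19 × 29 = 206074.
Smallest multiple of 206074 that is ≥ 458811: ⌈458811/206074⌉ × 206074 = 3 × 206074 = 618222.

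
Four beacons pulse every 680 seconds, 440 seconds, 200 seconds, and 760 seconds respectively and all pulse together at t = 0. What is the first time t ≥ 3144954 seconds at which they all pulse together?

Joint pulses occur at multiples of LCM(680, 440, 200, 760).
680 = 2^3 × 5 × 17
440 = 2^3 × 5 × 11
200 = 2^3 × 5^2
760 = 2^3 × 5 × 19
LCM(680, 440, 200, 760) = 2^3 × 5^2 × 11 × 17 × 19 = 710600.
Smallest multiple of 710600 that is ≥ 3144954: ⌈3144954/710600⌉ × 710600 = 5 × 710600 = 3553000.

3553000 seconds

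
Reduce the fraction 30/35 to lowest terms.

6/7

30 = 2 × 3 × 5
35 = 5 × 7
gcd(30, 35) = 5.
Divide numerator and denominator by 5: 30/35 = 6/7.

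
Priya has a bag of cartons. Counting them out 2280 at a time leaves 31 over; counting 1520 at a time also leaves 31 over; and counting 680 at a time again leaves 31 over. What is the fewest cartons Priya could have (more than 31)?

N − 31 must be a common multiple of 2280, 1520, and 680.
2280 = 2^3 × 3 × 5 × 19
1520 = 2^4 × 5 × 19
680 = 2^3 × 5 × 17
LCM(2280, 1520, 680) = 2^4 × 3 × 5 × 17 × 19 = 77520.
Smallest N > 31 is LCM + 31 = 77520 + 31 = 77551.

77551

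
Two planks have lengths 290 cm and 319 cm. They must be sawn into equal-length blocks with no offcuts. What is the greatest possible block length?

By the Euclidean algorithm:
319 = 1 × 290 + 29
290 = 10 × 29 + 0
gcd(290, 319) = 29.

29 cm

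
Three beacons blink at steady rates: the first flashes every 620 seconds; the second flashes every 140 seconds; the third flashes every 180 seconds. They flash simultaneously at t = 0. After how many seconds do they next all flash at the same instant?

39060 seconds

They coincide at every common multiple of the periods; the first is the LCM.
620 = 2^2 × 5 × 31
140 = 2^2 × 5 × 7
180 = 2^2 × 3^2 × 5
LCM(620, 140, 180) = 2^2 × 3^2 × 5 × 7 × 31 = 39060.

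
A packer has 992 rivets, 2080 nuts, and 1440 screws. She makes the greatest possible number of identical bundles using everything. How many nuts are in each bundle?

65

Number of bundles = gcd(992, 2080, 1440).
992 = 2^5 × 31
2080 = 2^5 × 5 × 13
1440 = 2^5 × 3^2 × 5
gcd(992, 2080, 1440) = 2^5 = 32.
nuts per bundle = 2080 / 32 = 65.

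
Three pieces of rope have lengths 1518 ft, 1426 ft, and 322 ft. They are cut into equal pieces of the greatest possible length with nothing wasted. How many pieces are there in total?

71

Piece length = gcd(1518, 1426, 322).
1518 = 2 × 3 × 11 × 23
1426 = 2 × 23 × 31
322 = 2 × 7 × 23
gcd(1518, 1426, 322) = 2 × 23 = 46.
Total pieces = 1518/46 + 1426/46 + 322/46 = 33 + 31 + 7 = 71.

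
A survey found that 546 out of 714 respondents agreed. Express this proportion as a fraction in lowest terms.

546 = 2 × 3 × 7 × 13
714 = 2 × 3 × 7 × 17
gcd(546, 714) = 2 × 3 × 7 = 42.
Divide numerator and denominator by 42: 546/714 = 13/17.

13/17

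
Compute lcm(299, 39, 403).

299 = 13 × 23
39 = 3 × 13
403 = 13 × 31
LCM(299, 39, 403) = 3 × 13 × 23 × 31 = 27807.

27807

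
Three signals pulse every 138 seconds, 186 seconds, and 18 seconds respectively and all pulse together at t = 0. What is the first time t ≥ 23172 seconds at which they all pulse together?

25668 seconds

Joint pulses occur at multiples of LCM(138, 186, 18).
138 = 2 × 3 × 23
186 = 2 × 3 × 31
18 = 2 × 3^2
LCM(138, 186, 18) = 2 × 3^2 × 23 × 31 = 12834.
Smallest multiple of 12834 that is ≥ 23172: ⌈23172/12834⌉ × 12834 = 2 × 12834 = 25668.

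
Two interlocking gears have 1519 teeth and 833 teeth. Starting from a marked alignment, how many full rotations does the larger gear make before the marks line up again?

They are all back at their starting positions together after one LCM of the periods.
1519 = 7^2 × 31
833 = 7^2 × 17
LCM(1519, 833) = 7^2 × 17 × 31 = 25823.
Rotations for period 1519: 25823 / 1519 = 17.

17 rotations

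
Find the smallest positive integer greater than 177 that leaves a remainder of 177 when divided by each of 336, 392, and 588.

N − 177 must be a common multiple of 336, 392, and 588.
336 = 2^4 × 3 × 7
392 = 2^3 × 7^2
588 = 2^2 × 3 × 7^2
LCM(336, 392, 588) = 2^4 × 3 × 7^2 = 2352.
Smallest N > 177 is LCM + 177 = 2352 + 177 = 2529.

2529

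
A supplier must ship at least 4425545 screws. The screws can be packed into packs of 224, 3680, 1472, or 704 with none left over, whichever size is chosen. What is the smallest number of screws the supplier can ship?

The number of screws must be a common multiple of 224, 3680, 1472, and 704, so a multiple of their LCM.
224 = 2^5 × 7
3680 = 2^5 × 5 × 23
1472 = 2^6 × 23
704 = 2^6 × 11
LCM(224, 3680, 1472, 704) = 2^6 × 5 × 7 × 11 × 23 = 566720.
Smallest multiple of 566720 that is ≥ 4425545: ⌈4425545/566720⌉ × 566720 = 8 × 566720 = 4533760.

4533760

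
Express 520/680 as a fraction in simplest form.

13/17

520 = 2^3 × 5 × 13
680 = 2^3 × 5 × 17
gcd(520, 680) = 2^3 × 5 = 40.
Divide numerator and denominator by 40: 520/680 = 13/17.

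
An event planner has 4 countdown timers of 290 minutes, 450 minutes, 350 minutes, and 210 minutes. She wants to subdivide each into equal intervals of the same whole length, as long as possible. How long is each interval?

10 minutes

The interval must divide each timer length; the longest such is the gcd.
290 = 2 × 5 × 29
450 = 2 × 3^2 × 5^2
350 = 2 × 5^2 × 7
210 = 2 × 3 × 5 × 7
gcd(290, 450, 350, 210) = 2 × 5 = 10.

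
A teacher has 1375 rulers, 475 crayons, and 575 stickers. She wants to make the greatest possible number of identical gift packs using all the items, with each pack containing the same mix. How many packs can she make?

25 packs

The pack count must divide each quantity, so the greatest is gcd(1375, 475, 575).
1375 = 5^3 × 11
475 = 5^2 × 19
575 = 5^2 × 23
gcd(1375, 475, 575) = 5^2 = 25.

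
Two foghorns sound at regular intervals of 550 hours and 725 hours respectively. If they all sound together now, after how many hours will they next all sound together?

15950 hours

We need the least common multiple of the intervals.
550 = 2 × 5^2 × 11
725 = 5^2 × 29
LCM(550, 725) = 2 × 5^2 × 11 × 29 = 15950.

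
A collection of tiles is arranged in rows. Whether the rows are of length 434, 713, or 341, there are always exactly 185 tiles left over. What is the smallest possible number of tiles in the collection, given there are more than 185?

109987

N − 185 must be a common multiple of 434, 713, and 341.
434 = 2 × 7 × 31
713 = 23 × 31
341 = 11 × 31
LCM(434, 713, 341) = 2 × 7 × 11 × 23 × 31 = 109802.
Smallest N > 185 is LCM + 185 = 109802 + 185 = 109987.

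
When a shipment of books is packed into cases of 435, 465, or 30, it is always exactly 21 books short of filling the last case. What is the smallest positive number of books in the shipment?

26949

Being 21 short of a full case of size k means N ≡ −21 (mod k), i.e. N + 21 is a multiple of each size.
435 = 3 × 5 × 29
465 = 3 × 5 × 31
30 = 2 × 3 × 5
LCM(435, 465, 30) = 2 × 3 × 5 × 29 × 31 = 26970.
Smallest positive N is 26970 − 21 = 26949.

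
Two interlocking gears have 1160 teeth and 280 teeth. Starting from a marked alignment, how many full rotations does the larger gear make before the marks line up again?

7 rotations

The first common completion time is the LCM of the periods.
1160 = 2^3 × 5 × 29
280 = 2^3 × 5 × 7
LCM(1160, 280) = 2^3 × 5 × 7 × 29 = 8120.
Rotations for period 1160: 8120 / 1160 = 7.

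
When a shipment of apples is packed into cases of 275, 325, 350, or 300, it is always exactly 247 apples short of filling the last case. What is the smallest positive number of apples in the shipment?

300053

Being 247 short of a full case of size k means N ≡ −247 (mod k), i.e. N + 247 is a multiple of each size.
275 = 5^2 × 11
325 = 5^2 × 13
350 = 2 × 5^2 × 7
300 = 2^2 × 3 × 5^2
LCM(275, 325, 350, 300) = 2^2 × 3 × 5^2 × 7 × 11 × 13 = 300300.
Smallest positive N is 300300 − 247 = 300053.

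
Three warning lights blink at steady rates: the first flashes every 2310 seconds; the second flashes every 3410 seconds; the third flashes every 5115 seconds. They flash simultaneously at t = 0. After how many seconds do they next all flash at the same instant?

They coincide at every common multiple of the periods; the first is the LCM.
2310 = 2 × 3 × 5 × 7 × 11
3410 = 2 × 5 × 11 × 31
5115 = 3 × 5 × 11 × 31
LCM(2310, 3410, 5115) = 2 × 3 × 5 × 7 × 11 × 31 = 71610.

71610 seconds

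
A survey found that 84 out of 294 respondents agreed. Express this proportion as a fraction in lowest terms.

84 = 2^2 × 3 × 7
294 = 2 × 3 × 7^2
gcd(84, 294) = 2 × 3 × 7 = 42.
Divide numerator and denominator by 42: 84/294 = 2/7.

2/7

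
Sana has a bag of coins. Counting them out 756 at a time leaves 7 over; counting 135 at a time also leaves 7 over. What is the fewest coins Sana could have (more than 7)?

N − 7 must be a common multiple of 756 and 135.
756 = 2^2 × 3^3 × 7
135 = 3^3 × 5
LCM(756, 135) = 2^2 × 3^3 × 5 × 7 = 3780.
Smallest N > 7 is LCM + 7 = 3780 + 7 = 3787.

3787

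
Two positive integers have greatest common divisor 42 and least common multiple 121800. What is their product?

For any two positive integers, gcd × lcm = product = 42 × 121800 = 5115600.

5115600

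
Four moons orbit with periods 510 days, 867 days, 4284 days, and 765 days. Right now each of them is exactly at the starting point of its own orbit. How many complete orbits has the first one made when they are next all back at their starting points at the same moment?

They are all back at their starting positions together after one LCM of the periods.
510 = 2 × 3 × 5 × 17
867 = 3 × 17^2
4284 = 2^2 × 3^2 × 7 × 17
765 = 3^2 × 5 × 17
LCM(510, 867, 4284, 765) = 2^2 × 3^2 × 5 × 7 × 17^2 = 364140.
Orbits for period 510: 364140 / 510 = 714.

714 orbits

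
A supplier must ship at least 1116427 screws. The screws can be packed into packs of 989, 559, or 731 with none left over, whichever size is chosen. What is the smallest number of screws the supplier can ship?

1311414

The number of screws must be a common multiple of 989, 559, and 731, so a multiple of their LCM.
989 = 23 × 43
559 = 13 × 43
731 = 17 × 43
LCM(989, 559, 731) = 13 × 17 × 23 × 43 = 218569.
Smallest multiple of 218569 that is ≥ 1116427: ⌈1116427/218569⌉ × 218569 = 6 × 218569 = 1311414.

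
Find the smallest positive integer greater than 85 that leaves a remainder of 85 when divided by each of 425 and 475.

N − 85 must be a common multiple of 425 and 475.
425 = 5^2 × 17
475 = 5^2 × 19
LCM(425, 475) = 5^2 × 17 × 19 = 8075.
Smallest N > 85 is LCM + 85 = 8075 + 85 = 8160.

8160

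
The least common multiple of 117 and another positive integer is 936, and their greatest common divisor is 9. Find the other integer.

gcd × lcm = product of the two integers, so the other integer is (9 × 936) / 117 = 72.

72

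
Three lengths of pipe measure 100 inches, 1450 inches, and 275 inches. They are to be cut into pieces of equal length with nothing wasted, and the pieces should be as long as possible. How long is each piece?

25 inches

Each piece length must divide every original length, so the longest possible is gcd(100, 1450, 275).
100 = 2^2 × 5^2
1450 = 2 × 5^2 × 29
275 = 5^2 × 11
gcd(100, 1450, 275) = 5^2 = 25.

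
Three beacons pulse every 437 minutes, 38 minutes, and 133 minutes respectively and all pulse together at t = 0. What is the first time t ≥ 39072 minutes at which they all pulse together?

42826 minutes

Joint pulses occur at multiples of LCM(437, 38, 133).
437 = 19 × 23
38 = 2 × 19
133 = 7 × 19
LCM(437, 38, 133) = 2 × 7 × 19 × 23 = 6118.
Smallest multiple of 6118 that is ≥ 39072: ⌈39072/6118⌉ × 6118 = 7 × 6118 = 42826.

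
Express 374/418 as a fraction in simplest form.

374 = 2 × 11 × 17
418 = 2 × 11 × 19
gcd(374, 418) = 2 × 11 = 22.
Divide numerator and denominator by 22: 374/418 = 17/19.

17/19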